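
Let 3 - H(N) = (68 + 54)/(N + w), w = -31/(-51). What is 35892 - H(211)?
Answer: 193660155/5396 ≈ 35890.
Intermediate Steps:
w = 31/51 (w = -31*(-1/51) = 31/51 ≈ 0.60784)
H(N) = 3 - 122/(31/51 + N) (H(N) = 3 - (68 + 54)/(N + 31/51) = 3 - 122/(31/51 + N))
35892 - H(211) = 35892 - 9*(-681 + 17*211)/(31 + 51*211) = 35892 - 9*(-681 + 3587)/(31 + 10761) = 35892 - 9*2906/10792 = 35892 - 1*13077/5396 = 35892 - 13077/5396 = 193660155/5396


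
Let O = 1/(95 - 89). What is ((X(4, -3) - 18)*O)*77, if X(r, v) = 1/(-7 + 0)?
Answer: -1397/6 ≈ -232.83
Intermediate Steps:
O = 1/6 ≈ 0.16667
X(r, v) = -1/7 (X(r, v) = 1/(-7) = -1/7)
((X(4, -3) - 18)*O)*77 = ((-1/7 - 18)*(1/6))*77 = -127/7*1/6*77 = -127/42*77 = -1397/6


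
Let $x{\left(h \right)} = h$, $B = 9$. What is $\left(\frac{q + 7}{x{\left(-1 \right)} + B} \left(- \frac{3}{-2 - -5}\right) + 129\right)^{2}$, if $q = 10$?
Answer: $\frac{1030225}{64} \approx 16097.0$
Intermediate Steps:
$\left(\frac{q + 7}{x{\left(-1 \right)} + B} \left(- \frac{3}{-2 - -5}\right) + 129\right)^{2} = \left(\frac{10 + 7}{-1 + 9} \left(- \frac{3}{-2 - -5}\right) + 129\right)^{2} = \left(\frac{17}{8} \left(- \frac{3}{-2 + 5}\right) + 129\right)^{2} = \left(17 \cdot \frac{1}{8} \left(- \frac{3}{3}\right) + 129\right)^{2} = \left(\frac{17 \left(\left(-3\right) \frac{1}{3}\right)}{8} + 129\right)^{2} = \left(\frac{17}{8} \left(-1\right) + 129\right)^{2} = \left(- \frac{17}{8} + 129\right)^{2} = \left(\frac{1015}{8}\right)^{2} = \frac{1030225}{64}$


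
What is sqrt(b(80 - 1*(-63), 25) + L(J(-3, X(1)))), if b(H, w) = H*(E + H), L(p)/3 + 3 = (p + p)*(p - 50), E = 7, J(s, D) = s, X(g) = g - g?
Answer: sqrt(22395) ≈ 149.65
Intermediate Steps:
X(g) = 0
L(p) = -9 + 6*p*(-50 + p) (L(p) = -9 + 3*((p + p)*(p - 50)) = -9 + 3*((2*p)*(-50 + p)) = -9 + 3*(2*p*(-50 + p)) = -9 + 6*p*(-50 + p))
b(H, w) = H*(7 + H)
sqrt(b(80 - 1*(-63), 25) + L(J(-3, X(1)))) = sqrt((80 - 1*(-63))*(7 + (80 - 1*(-63))) + (-9 - 300*(-3) + 6*(-3)**2)) = sqrt((80 + 63)*(7 + (80 + 63)) + (-9 + 900 + 6*9)) = sqrt(143*(7 + 143) + (-9 + 900 + 54)) = sqrt(143*150 + 945) = sqrt(21450 + 945) = sqrt(22395)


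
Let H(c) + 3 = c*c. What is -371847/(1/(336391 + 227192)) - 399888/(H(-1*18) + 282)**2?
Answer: -8466702137852633/40401 ≈ -2.0957e+11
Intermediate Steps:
H(c) = -3 + c**2 (H(c) = -3 + c*c = -3 + c**2)
-371847/(1/(336391 + 227192)) - 399888/(H(-1*18) + 282)**2 = -371847/(1/(336391 + 227192)) - 399888/((-3 + (-1*18)**2) + 282)**2 = -371847/(1/563583) - 399888/((-3 + (-18)**2) + 282)**2 = -371847/1/563583 - 399888/((-3 + 324) + 282)**2 = -371847*563583 - 399888/(321 + 282)**2 = -209566647801 - 399888/(603**2) = -209566647801 - 399888/363609 = -209566647801 - 399888*1/363609 = -209566647801 - 44432/40401 = -8466702137852633/40401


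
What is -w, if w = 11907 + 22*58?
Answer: -13183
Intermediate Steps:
w = 13183 (w = 11907 + 1276 = 13183)
-w = -1*13183 = -13183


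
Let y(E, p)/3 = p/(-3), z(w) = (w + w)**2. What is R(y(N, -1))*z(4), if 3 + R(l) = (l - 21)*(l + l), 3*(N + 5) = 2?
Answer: -2752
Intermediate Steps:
N = -13/3 (N = -5 + (1/3)*2 = -5 + 2/3 = -13/3 ≈ -4.3333)
z(w) = 4*w**2 (z(w) = (2*w)**2 = 4*w**2)
y(E, p) = -p (y(E, p) = 3*(p/(-3)) = 3*(p*(-1/3)) = 3*(-p/3) = -p)
R(l) = -3 + 2*l*(-21 + l) (R(l) = -3 + (l - 21)*(l + l) = -3 + (-21 + l)*(2*l) = -3 + 2*l*(-21 + l))
R(y(N, -1))*z(4) = (-3 - (-42)*(-1) + 2*(-1*(-1))**2)*(4*4**2) = (-3 - 42*1 + 2*1**2)*(4*16) = (-3 - 42 + 2*1)*64 = (-3 - 42 + 2)*64 = -43*64 = -2752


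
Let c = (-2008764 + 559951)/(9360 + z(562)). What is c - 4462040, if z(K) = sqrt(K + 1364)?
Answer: -21717917032480/4867093 + 1448813*sqrt(214)/29202558 ≈ -4.4622e+6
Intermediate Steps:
z(K) = sqrt(1364 + K)
c = -1448813/(9360 + 3*sqrt(214)) (c = (-2008764 + 559951)/(9360 + sqrt(1364 + 562)) = -1448813/(9360 + sqrt(1926)) = -1448813/(9360 + 3*sqrt(214)) ≈ -154.07)
c - 4462040 = (-753382760/4867093 + 1448813*sqrt(214)/29202558) - 4462040 = -21717917032480/4867093 + 1448813*sqrt(214)/29202558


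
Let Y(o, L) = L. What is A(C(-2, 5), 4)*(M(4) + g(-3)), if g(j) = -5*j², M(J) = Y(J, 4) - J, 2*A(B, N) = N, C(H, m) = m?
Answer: -90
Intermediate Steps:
A(B, N) = N/2
M(J) = 4 - J
A(C(-2, 5), 4)*(M(4) + g(-3)) = ((½)*4)*((4 - 1*4) - 5*(-3)²) = 2*((4 - 4) - 5*9) = 2*(0 - 45) = 2*(-45) = -90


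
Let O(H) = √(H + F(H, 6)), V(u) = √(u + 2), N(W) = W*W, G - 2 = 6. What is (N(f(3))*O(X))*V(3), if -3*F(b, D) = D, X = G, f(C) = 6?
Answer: 36*√30 ≈ 197.18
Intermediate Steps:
G = 8 (G = 2 + 6 = 8)
N(W) = W²
X = 8
F(b, D) = -D/3
V(u) = √(2 + u)
O(H) = √(-2 + H) (O(H) = √(H - ⅓*6) = √(H - 2) = √(-2 + H))
(N(f(3))*O(X))*V(3) = (6²*√(-2 + 8))*√(2 + 3) = (36*√6)*√5 = 36*√30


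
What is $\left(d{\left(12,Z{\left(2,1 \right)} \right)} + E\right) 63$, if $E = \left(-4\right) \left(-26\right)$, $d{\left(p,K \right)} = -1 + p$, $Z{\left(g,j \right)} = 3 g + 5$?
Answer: $7245$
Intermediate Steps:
$Z{\left(g,j \right)} = 5 + 3 g$
$E = 104$
$\left(d{\left(12,Z{\left(2,1 \right)} \right)} + E\right) 63 = \left(\left(-1 + 12\right) + 104\right) 63 = \left(11 + 104\right) 63 = 115 \cdot 63 = 7245$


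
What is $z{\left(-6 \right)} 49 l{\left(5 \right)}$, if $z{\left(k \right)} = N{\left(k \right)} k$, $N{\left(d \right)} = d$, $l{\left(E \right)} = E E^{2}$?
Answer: $220500$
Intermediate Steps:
$l{\left(E \right)} = E^{3}$
$z{\left(k \right)} = k^{2}$ ($z{\left(k \right)} = k k = k^{2}$)
$z{\left(-6 \right)} 49 l{\left(5 \right)} = \left(-6\right)^{2} \cdot 49 \cdot 5^{3} = 36 \cdot 49 \cdot 125 = 1764 \cdot 125 = 220500$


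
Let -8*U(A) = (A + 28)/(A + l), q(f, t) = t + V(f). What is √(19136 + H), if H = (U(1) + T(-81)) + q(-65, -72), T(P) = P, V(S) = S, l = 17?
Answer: √2724163/12 ≈ 137.54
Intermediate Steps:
q(f, t) = f + t (q(f, t) = t + f = f + t)
U(A) = -(28 + A)/(8*(17 + A)) (U(A) = -(A + 28)/(8*(A + 17)) = -(28 + A)/(8*(17 + A)))
H = -31421/144 (H = ((-28 - 1*1)/(8*(17 + 1)) - 81) + (-65 - 72) = ((⅛)*(-28 - 1)/18 - 81) - 137 = ((⅛)*(1/18)*(-29) - 81) - 137 = (-29/144 - 81) - 137 = -11693/144 - 137 = -31421/144 ≈ -218.20)
√(19136 + H) = √(19136 - 31421/144) = √(2724163/144) = √2724163/12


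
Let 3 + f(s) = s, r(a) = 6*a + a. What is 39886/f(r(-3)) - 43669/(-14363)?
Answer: -285917281/172356 ≈ -1658.9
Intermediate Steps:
r(a) = 7*a
f(s) = -3 + s
39886/f(r(-3)) - 43669/(-14363) = 39886/(-3 + 7*(-3)) - 43669/(-14363) = 39886/(-3 - 21) - 43669*(-1/14363) = 39886/(-24) + 43669/14363 = 39886*(-1/24) + 43669/14363 = -19943/12 + 43669/14363 = -285917281/172356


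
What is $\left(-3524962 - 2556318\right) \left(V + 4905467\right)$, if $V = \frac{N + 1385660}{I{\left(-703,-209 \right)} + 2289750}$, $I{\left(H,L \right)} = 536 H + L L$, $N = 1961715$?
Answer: $- \frac{132959123690296320}{4457} \approx -2.9832 \cdot 10^{13}$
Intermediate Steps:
$I{\left(H,L \right)} = L^{2} + 536 H$ ($I{\left(H,L \right)} = 536 H + L^{2} = L^{2} + 536 H$)
$V = \frac{7625}{4457}$ ($V = \frac{1961715 + 1385660}{\left(\left(-209\right)^{2} + 536 \left(-703\right)\right) + 2289750} = \frac{3347375}{\left(43681 - 376808\right) + 2289750} = \frac{3347375}{-333127 + 2289750} = \frac{3347375}{1956623} = 3347375 \cdot \frac{1}{1956623} = \frac{7625}{4457} \approx 1.7108$)
$\left(-3524962 - 2556318\right) \left(V + 4905467\right) = \left(-3524962 - 2556318\right) \left(\frac{7625}{4457} + 4905467\right) = \left(-6081280\right) \frac{21863674044}{4457} = - \frac{132959123690296320}{4457}$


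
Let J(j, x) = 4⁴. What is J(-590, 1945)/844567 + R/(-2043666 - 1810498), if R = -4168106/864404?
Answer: 428199134006819/1406860612203667576 ≈ 0.00030437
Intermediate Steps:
J(j, x) = 256
R = -2084053/432202 (R = -4168106*1/864404 = -2084053/432202 ≈ -4.8219)
J(-590, 1945)/844567 + R/(-2043666 - 1810498) = 256/844567 - 2084053/(432202*(-2043666 - 1810498)) = 256*(1/844567) - 2084053/432202/(-3854164) = 256/844567 - 2084053/432202*(-1/3854164) = 256/844567 + 2084053/1665777389128 = 428199134006819/1406860612203667576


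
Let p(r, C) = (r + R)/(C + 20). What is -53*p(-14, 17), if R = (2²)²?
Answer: -106/37 ≈ -2.8649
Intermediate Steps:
R = 16 (R = 4² = 16)
p(r, C) = (16 + r)/(20 + C) (p(r, C) = (r + 16)/(C + 20) = (16 + r)/(20 + C))
-53*p(-14, 17) = -53*(16 - 14)/(20 + 17) = -53*2/37 = -106/37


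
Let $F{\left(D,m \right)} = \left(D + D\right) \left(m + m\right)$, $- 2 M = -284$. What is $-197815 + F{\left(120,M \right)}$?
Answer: $-129655$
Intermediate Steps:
$M = 142$ ($M = \left(- \frac{1}{2}\right) \left(-284\right) = 142$)
$F{\left(D,m \right)} = 4 D m$ ($F{\left(D,m \right)} = 2 D 2 m = 4 D m$)
$-197815 + F{\left(120,M \right)} = -197815 + 4 \cdot 120 \cdot 142 = -197815 + 68160 = -129655$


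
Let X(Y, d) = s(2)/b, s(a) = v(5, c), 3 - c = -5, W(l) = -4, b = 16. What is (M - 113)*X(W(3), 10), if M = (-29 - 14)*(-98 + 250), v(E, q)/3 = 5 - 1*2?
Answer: -59841/16 ≈ -3740.1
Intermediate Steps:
c = 8 (c = 3 - 1*(-5) = 3 + 5 = 8)
v(E, q) = 9 (v(E, q) = 3*(5 - 1*2) = 3*(5 - 2) = 3*3 = 9)
s(a) = 9
M = -6536 (M = -43*152 = -6536)
X(Y, d) = 9/16
(M - 113)*X(W(3), 10) = (-6536 - 113)*(9/16) = -6649*9/16 = -59841/16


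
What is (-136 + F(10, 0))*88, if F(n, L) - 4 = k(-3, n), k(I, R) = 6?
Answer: -11088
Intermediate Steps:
F(n, L) = 10 (F(n, L) = 4 + 6 = 10)
(-136 + F(10, 0))*88 = (-136 + 10)*88 = -126*88 = -11088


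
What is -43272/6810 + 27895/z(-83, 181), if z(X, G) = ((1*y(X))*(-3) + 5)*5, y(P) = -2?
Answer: 6252833/12485 ≈ 500.83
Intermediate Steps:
z(X, G) = 55 (z(X, G) = ((1*(-2))*(-3) + 5)*5 = (-2*(-3) + 5)*5 = (6 + 5)*5 = 11*5 = 55)
-43272/6810 + 27895/z(-83, 181) = -43272/6810 + 27895/55 = -43272*1/6810 + 27895*(1/55) = -7212/1135 + 5579/11 = 6252833/12485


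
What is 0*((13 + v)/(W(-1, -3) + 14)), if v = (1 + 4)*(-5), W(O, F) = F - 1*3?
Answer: 0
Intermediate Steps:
W(O, F) = -3 + F (W(O, F) = F - 3 = -3 + F)
v = -25 (v = 5*(-5) = -25)
0*((13 + v)/(W(-1, -3) + 14)) = 0*((13 - 25)/((-3 - 3) + 14)) = 0*(-12/(-6 + 14)) = 0*(-12/8) = 0*(-12*⅛) = 0*(-3/2) = 0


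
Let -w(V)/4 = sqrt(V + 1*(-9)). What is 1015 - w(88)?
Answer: 1015 + 4*sqrt(79) ≈ 1050.6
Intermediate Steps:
w(V) = -4*sqrt(-9 + V) (w(V) = -4*sqrt(V + 1*(-9)) = -4*sqrt(V - 9) = -4*sqrt(-9 + V))
1015 - w(88) = 1015 - (-4)*sqrt(-9 + 88) = 1015 - (-4)*sqrt(79) = 1015 + 4*sqrt(79)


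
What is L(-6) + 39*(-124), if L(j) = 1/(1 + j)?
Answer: -24181/5 ≈ -4836.2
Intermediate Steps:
L(-6) + 39*(-124) = 1/(1 - 6) + 39*(-124) = 1/(-5) - 4836 = -⅕ - 4836 = -24181/5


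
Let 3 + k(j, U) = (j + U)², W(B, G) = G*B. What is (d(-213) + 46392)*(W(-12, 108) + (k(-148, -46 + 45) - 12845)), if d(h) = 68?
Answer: 374328220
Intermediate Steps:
W(B, G) = B*G
k(j, U) = -3 + (U + j)² (k(j, U) = -3 + (j + U)² = -3 + (U + j)²)
(d(-213) + 46392)*(W(-12, 108) + (k(-148, -46 + 45) - 12845)) = (68 + 46392)*(-12*108 + ((-3 + ((-46 + 45) - 148)²) - 12845)) = 46460*(-1296 + ((-3 + (-1 - 148)²) - 12845)) = 46460*(-1296 + ((-3 + (-149)²) - 12845)) = 46460*(-1296 + ((-3 + 22201) - 12845)) = 46460*(-1296 + (22198 - 12845)) = 46460*(-1296 + 9353) = 46460*8057 = 374328220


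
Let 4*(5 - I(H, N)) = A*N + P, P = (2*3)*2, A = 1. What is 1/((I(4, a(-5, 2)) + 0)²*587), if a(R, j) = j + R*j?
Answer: 1/9392 ≈ 0.00010647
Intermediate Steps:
P = 12 (P = 6*2 = 12)
I(H, N) = 2 - N/4 (I(H, N) = 5 - (1*N + 12)/4 = 5 - (N + 12)/4 = 5 - (12 + N)/4 = 5 + (-3 - N/4) = 2 - N/4)
1/((I(4, a(-5, 2)) + 0)²*587) = 1/(((2 - (1 - 5)/2) + 0)²*587) = 1/(((2 - (-4)/2) + 0)²*587) = 1/(((2 - ¼*(-8)) + 0)²*587) = 1/(((2 + 2) + 0)²*587) = 1/((4 + 0)²*587) = 1/(4²*587) = 1/(16*587) = 1/9392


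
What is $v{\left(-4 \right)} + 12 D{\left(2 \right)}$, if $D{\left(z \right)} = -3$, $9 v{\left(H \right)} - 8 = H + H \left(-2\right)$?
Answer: $- \frac{104}{3} \approx -34.667$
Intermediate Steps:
$v{\left(H \right)} = \frac{8}{9} - \frac{H}{9}$ ($v{\left(H \right)} = \frac{8}{9} + \frac{H + H \left(-2\right)}{9} = \frac{8}{9} + \frac{H - 2 H}{9} = \frac{8}{9} + \frac{\left(-1\right) H}{9} = \frac{8}{9} - \frac{H}{9}$)
$v{\left(-4 \right)} + 12 D{\left(2 \right)} = \left(\frac{8}{9} - - \frac{4}{9}\right) + 12 \left(-3\right) = \left(\frac{8}{9} + \frac{4}{9}\right) - 36 = \frac{4}{3} - 36 = - \frac{104}{3}$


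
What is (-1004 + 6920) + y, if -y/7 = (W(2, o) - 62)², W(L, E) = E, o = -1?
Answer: -21867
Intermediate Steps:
y = -27783 (y = -7*(-1 - 62)² = -7*(-63)² = -7*3969 = -27783)
(-1004 + 6920) + y = (-1004 + 6920) - 27783 = 5916 - 27783 = -21867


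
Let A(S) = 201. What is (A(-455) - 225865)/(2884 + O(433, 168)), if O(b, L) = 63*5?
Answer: -225664/3199 ≈ -70.542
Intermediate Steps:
O(b, L) = 315
(A(-455) - 225865)/(2884 + O(433, 168)) = (201 - 225865)/(2884 + 315) = -225664/3199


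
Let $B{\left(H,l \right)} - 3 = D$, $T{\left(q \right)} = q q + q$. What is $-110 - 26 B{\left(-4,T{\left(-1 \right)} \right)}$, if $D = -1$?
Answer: $-162$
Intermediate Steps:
$T{\left(q \right)} = q + q^{2}$ ($T{\left(q \right)} = q^{2} + q = q + q^{2}$)
$B{\left(H,l \right)} = 2$ ($B{\left(H,l \right)} = 3 - 1 = 2$)
$-110 - 26 B{\left(-4,T{\left(-1 \right)} \right)} = -110 - 52 = -162$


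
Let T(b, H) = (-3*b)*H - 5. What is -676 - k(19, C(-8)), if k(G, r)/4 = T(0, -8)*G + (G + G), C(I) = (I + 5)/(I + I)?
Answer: -448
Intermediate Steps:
C(I) = (5 + I)/(2*I) (C(I) = (5 + I)/((2*I)) = (5 + I)*(1/(2*I)) = (5 + I)/(2*I))
T(b, H) = -5 - 3*H*b (T(b, H) = -3*H*b - 5 = -5 - 3*H*b)
k(G, r) = -12*G (k(G, r) = 4*((-5 - 3*(-8)*0)*G + (G + G)) = 4*((-5 + 0)*G + 2*G) = 4*(-5*G + 2*G) = 4*(-3*G) = -12*G)
-676 - k(19, C(-8)) = -676 - (-12)*19 = -676 - 1*(-228) = -676 + 228 = -448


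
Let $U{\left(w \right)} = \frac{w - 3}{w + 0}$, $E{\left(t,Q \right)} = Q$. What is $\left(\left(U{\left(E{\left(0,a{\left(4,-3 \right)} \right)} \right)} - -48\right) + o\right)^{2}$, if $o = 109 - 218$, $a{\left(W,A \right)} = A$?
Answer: $3481$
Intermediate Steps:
$U{\left(w \right)} = \frac{-3 + w}{w}$
$o = -109$ ($o = 109 - 218 = -109$)
$\left(\left(U{\left(E{\left(0,a{\left(4,-3 \right)} \right)} \right)} - -48\right) + o\right)^{2} = \left(\left(\frac{-3 - 3}{-3} - -48\right) - 109\right)^{2} = \left(\left(\left(- \frac{1}{3}\right) \left(-6\right) + 48\right) - 109\right)^{2} = \left(\left(2 + 48\right) - 109\right)^{2} = \left(50 - 109\right)^{2} = \left(-59\right)^{2} = 3481$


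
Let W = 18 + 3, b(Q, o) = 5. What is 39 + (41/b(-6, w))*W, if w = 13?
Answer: 1056/5 ≈ 211.20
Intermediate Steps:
W = 21
39 + (41/b(-6, w))*W = 39 + (41/5)*21 = 39 + 861/5 = 1056/5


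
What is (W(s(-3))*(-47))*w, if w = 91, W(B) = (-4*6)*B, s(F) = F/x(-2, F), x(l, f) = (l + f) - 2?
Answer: 43992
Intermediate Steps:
x(l, f) = -2 + f + l (x(l, f) = (f + l) - 2 = -2 + f + l)
s(F) = F/(-4 + F) (s(F) = F/(-2 + F - 2) = F/(-4 + F))
W(B) = -24*B
(W(s(-3))*(-47))*w = (-(-72)/(-4 - 3)*(-47))*91 = (-(-72)/(-7)*(-47))*91 = (-(-72)*(-1)/7*(-47))*91 = (-24*3/7*(-47))*91 = -72/7*(-47)*91 = (3384/7)*91 = 43992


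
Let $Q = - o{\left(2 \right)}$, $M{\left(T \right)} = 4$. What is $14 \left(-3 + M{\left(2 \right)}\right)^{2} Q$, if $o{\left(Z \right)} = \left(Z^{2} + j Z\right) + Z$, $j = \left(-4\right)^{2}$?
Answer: $-532$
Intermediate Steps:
$j = 16$
$o{\left(Z \right)} = Z^{2} + 17 Z$ ($o{\left(Z \right)} = \left(Z^{2} + 16 Z\right) + Z = Z^{2} + 17 Z$)
$Q = -38$ ($Q = - 2 \left(17 + 2\right) = - 2 \cdot 19 = \left(-1\right) 38 = -38$)
$14 \left(-3 + M{\left(2 \right)}\right)^{2} Q = 14 \left(-3 + 4\right)^{2} \left(-38\right) = 14 \cdot 1^{2} \left(-38\right) = 14 \cdot 1 \left(-38\right) = 14 \left(-38\right) = -532$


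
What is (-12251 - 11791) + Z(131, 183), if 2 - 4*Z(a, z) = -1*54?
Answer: -24028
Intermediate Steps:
Z(a, z) = 14 (Z(a, z) = 1/2 - (-1)*54/4 = 1/2 - 1/4*(-54) = 1/2 + 27/2 = 14)
(-12251 - 11791) + Z(131, 183) = (-12251 - 11791) + 14 = -24042 + 14 = -24028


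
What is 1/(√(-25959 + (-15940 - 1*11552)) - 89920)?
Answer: -89920/8085659851 - 3*I*√5939/8085659851 ≈ -1.1121e-5 - 2.8593e-8*I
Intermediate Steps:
1/(√(-25959 + (-15940 - 1*11552)) - 89920) = 1/(√(-25959 + (-15940 - 11552)) - 89920) = 1/(√(-25959 - 27492) - 89920) = 1/(√(-53451) - 89920) = 1/(3*I*√5939 - 89920) = 1/(-89920 + 3*I*√5939)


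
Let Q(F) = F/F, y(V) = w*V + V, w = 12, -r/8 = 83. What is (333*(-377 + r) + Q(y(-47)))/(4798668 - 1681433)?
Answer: -346652/3117235 ≈ -0.11120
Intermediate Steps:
r = -664 (r = -8*83 = -664)
y(V) = 13*V (y(V) = 12*V + V = 13*V)
Q(F) = 1
(333*(-377 + r) + Q(y(-47)))/(4798668 - 1681433) = (333*(-377 - 664) + 1)/(4798668 - 1681433) = (333*(-1041) + 1)/3117235 = (-346653 + 1)*(1/3117235) = -346652*1/3117235 = -346652/3117235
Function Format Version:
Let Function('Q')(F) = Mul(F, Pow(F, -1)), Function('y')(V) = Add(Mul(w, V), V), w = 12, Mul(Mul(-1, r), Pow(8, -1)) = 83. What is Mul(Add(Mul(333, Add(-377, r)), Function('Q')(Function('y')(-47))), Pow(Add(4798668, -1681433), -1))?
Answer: Rational(-346652, 3117235) ≈ -0.11120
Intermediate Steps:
r = -664 (r = Mul(-8, 83) = -664)
Function('y')(V) = Mul(13, V) (Function('y')(V) = Add(Mul(12, V), V) = Mul(13, V))
Function('Q')(F) = 1
Mul(Add(Mul(333, Add(-377, r)), Function('Q')(Function('y')(-47))), Pow(Add(4798668, -1681433), -1)) = Mul(Add(Mul(333, Add(-377, -664)), 1), Pow(Add(4798668, -1681433), -1)) = Mul(Add(Mul(333, -1041), 1), Pow(3117235, -1)) = Mul(Add(-346653, 1), Rational(1, 3117235)) = Mul(-346652, Rational(1, 3117235)) = Rational(-346652, 3117235)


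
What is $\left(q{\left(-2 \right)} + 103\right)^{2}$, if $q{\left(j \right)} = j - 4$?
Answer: $9409$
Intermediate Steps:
$q{\left(j \right)} = -4 + j$ ($q{\left(j \right)} = j - 4 = -4 + j$)
$\left(q{\left(-2 \right)} + 103\right)^{2} = \left(\left(-4 - 2\right) + 103\right)^{2} = \left(-6 + 103\right)^{2} = 97^{2} = 9409$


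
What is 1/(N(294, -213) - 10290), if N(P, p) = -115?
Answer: -1/10405 ≈ -9.6108e-5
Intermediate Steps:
1/(N(294, -213) - 10290) = 1/(-115 - 10290) = 1/(-10405) = -1/10405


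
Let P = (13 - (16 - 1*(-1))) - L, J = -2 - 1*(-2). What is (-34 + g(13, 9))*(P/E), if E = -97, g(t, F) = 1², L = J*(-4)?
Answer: -132/97 ≈ -1.3608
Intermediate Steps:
J = 0 (J = -2 + 2 = 0)
L = 0 (L = 0*(-4) = 0)
g(t, F) = 1
P = -4 (P = (13 - (16 - 1*(-1))) - 1*0 = (13 - (16 + 1)) + 0 = (13 - 1*17) + 0 = (13 - 17) + 0 = -4 + 0 = -4)
(-34 + g(13, 9))*(P/E) = (-34 + 1)*(-4/(-97)) = -(-132)*(-1)/97 = -33*4/97 = -132/97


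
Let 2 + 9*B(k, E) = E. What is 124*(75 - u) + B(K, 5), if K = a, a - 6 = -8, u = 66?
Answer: 3349/3 ≈ 1116.3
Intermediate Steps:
a = -2 (a = 6 - 8 = -2)
K = -2
B(k, E) = -2/9 + E/9
124*(75 - u) + B(K, 5) = 124*(75 - 1*66) + (-2/9 + (1/9)*5) = 124*(75 - 66) + (-2/9 + 5/9) = 124*9 + 1/3 = 1116 + 1/3 = 3349/3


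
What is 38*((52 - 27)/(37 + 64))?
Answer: 950/101 ≈ 9.4059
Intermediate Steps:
38*((52 - 27)/(37 + 64)) = 38*(25/101) = 950/101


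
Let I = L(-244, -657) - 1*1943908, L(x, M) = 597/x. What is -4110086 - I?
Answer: -528546835/244 ≈ -2.1662e+6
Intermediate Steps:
I = -474314149/244 (I = 597/(-244) - 1*1943908 = 597*(-1/244) - 1943908 = -597/244 - 1943908 = -474314149/244 ≈ -1.9439e+6)
-4110086 - I = -4110086 - 1*(-474314149/244) = -4110086 + 474314149/244 = -528546835/244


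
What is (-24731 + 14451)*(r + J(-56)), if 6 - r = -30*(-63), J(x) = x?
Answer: 19943200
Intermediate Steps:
r = -1884 (r = 6 - (-30)*(-63) = 6 - 1*1890 = 6 - 1890 = -1884)
(-24731 + 14451)*(r + J(-56)) = (-24731 + 14451)*(-1884 - 56) = -10280*(-1940) = 19943200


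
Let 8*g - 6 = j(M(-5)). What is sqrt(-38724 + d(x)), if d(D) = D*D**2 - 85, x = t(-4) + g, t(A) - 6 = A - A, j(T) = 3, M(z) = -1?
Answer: 7*I*sqrt(803470)/32 ≈ 196.08*I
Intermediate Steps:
t(A) = 6 (t(A) = 6 + (A - A) = 6 + 0 = 6)
g = 9/8 (g = 3/4 + (1/8)*3 = 3/4 + 3/8 = 9/8 ≈ 1.1250)
x = 57/8 (x = 6 + 9/8 = 57/8 ≈ 7.1250)
d(D) = -85 + D**3 (d(D) = D**3 - 85 = -85 + D**3)
sqrt(-38724 + d(x)) = sqrt(-38724 + (-85 + (57/8)**3)) = sqrt(-38724 + (-85 + 185193/512)) = sqrt(-38724 + 141673/512) = sqrt(-19685015/512) = 7*I*sqrt(803470)/32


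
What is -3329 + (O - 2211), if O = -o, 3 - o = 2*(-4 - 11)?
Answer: -5573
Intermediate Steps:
o = 33 (o = 3 - 2*(-4 - 11) = 3 - 2*(-15) = 3 - 1*(-30) = 3 + 30 = 33)
O = -33 (O = -1*33 = -33)
-3329 + (O - 2211) = -3329 + (-33 - 2211) = -3329 - 2244 = -5573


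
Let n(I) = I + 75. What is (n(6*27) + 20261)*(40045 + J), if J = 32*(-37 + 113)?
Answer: 870693546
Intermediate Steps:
J = 2432 (J = 32*76 = 2432)
n(I) = 75 + I
(n(6*27) + 20261)*(40045 + J) = ((75 + 6*27) + 20261)*(40045 + 2432) = ((75 + 162) + 20261)*42477 = (237 + 20261)*42477 = 20498*42477 = 870693546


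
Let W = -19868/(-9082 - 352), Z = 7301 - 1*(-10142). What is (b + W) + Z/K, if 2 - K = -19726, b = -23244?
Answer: -2162738093561/93056976 ≈ -23241.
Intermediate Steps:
K = 19728 (K = 2 - 1*(-19726) = 2 + 19726 = 19728)
Z = 17443 (Z = 7301 + 10142 = 17443)
W = 9934/4717 (W = -19868/(-9434) = -19868*(-1/9434) = 9934/4717 ≈ 2.1060)
(b + W) + Z/K = (-23244 + 9934/4717) + 17443/19728 = -109632014/4717 + 17443*(1/19728) = -109632014/4717 + 17443/19728 = -2162738093561/93056976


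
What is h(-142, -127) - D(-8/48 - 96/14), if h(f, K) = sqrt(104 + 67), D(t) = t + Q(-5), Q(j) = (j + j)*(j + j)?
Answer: -3905/42 + 3*sqrt(19) ≈ -79.900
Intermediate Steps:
Q(j) = 4*j**2 (Q(j) = (2*j)*(2*j) = 4*j**2)
D(t) = 100 + t (D(t) = t + 4*(-5)**2 = t + 4*25 = t + 100 = 100 + t)
h(f, K) = 3*sqrt(19) (h(f, K) = sqrt(171) = 3*sqrt(19))
h(-142, -127) - D(-8/48 - 96/14) = 3*sqrt(19) - (100 + (-8/48 - 96/14)) = 3*sqrt(19) - (100 + (-8*1/48 - 96*1/14)) = 3*sqrt(19) - (100 + (-1/6 - 48/7)) = 3*sqrt(19) - (100 - 295/42) = 3*sqrt(19) - 1*3905/42 = 3*sqrt(19) - 3905/42 = -3905/42 + 3*sqrt(19)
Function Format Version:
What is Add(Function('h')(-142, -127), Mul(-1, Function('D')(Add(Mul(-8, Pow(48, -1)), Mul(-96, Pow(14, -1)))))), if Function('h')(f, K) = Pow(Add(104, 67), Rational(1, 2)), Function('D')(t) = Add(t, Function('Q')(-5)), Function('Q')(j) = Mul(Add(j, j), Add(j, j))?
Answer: Add(Rational(-3905, 42), Mul(3, Pow(19, Rational(1, 2)))) ≈ -79.900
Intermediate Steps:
Function('Q')(j) = Mul(4, Pow(j, 2)) (Function('Q')(j) = Mul(Mul(2, j), Mul(2, j)) = Mul(4, Pow(j, 2)))
Function('D')(t) = Add(100, t) (Function('D')(t) = Add(t, Mul(4, Pow(-5, 2))) = Add(t, Mul(4, 25)) = Add(t, 100) = Add(100, t))
Function('h')(f, K) = Mul(3, Pow(19, Rational(1, 2))) (Function('h')(f, K) = Pow(171, Rational(1, 2)) = Mul(3, Pow(19, Rational(1, 2))))
Add(Function('h')(-142, -127), Mul(-1, Function('D')(Add(Mul(-8, Pow(48, -1)), Mul(-96, Pow(14, -1)))))) = Add(Mul(3, Pow(19, Rational(1, 2))), Mul(-1, Add(100, Add(Mul(-8, Pow(48, -1)), Mul(-96, Pow(14, -1)))))) = Add(Mul(3, Pow(19, Rational(1, 2))), Mul(-1, Add(100, Add(Mul(-8, Rational(1, 48)), Mul(-96, Rational(1, 14)))))) = Add(Mul(3, Pow(19, Rational(1, 2))), Mul(-1, Add(100, Add(Rational(-1, 6), Rational(-48, 7))))) = Add(Mul(3, Pow(19, Rational(1, 2))), Mul(-1, Add(100, Rational(-295, 42)))) = Add(Mul(3, Pow(19, Rational(1, 2))), Mul(-1, Rational(3905, 42))) = Add(Mul(3, Pow(19, Rational(1, 2))), Rational(-3905, 42)) = Add(Rational(-3905, 42), Mul(3, Pow(19, Rational(1, 2))))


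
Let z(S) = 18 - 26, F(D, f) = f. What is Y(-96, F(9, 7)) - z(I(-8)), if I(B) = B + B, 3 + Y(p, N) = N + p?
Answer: -84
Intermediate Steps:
Y(p, N) = -3 + N + p (Y(p, N) = -3 + (N + p) = -3 + N + p)
I(B) = 2*B
z(S) = -8
Y(-96, F(9, 7)) - z(I(-8)) = (-3 + 7 - 96) - 1*(-8) = -92 + 8 = -84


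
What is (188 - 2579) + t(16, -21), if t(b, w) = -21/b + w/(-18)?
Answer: -114775/48 ≈ -2391.1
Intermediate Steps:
t(b, w) = -21/b - w/18 (t(b, w) = -21/b + w*(-1/18) = -21/b - w/18)
(188 - 2579) + t(16, -21) = (188 - 2579) + (-21/16 - 1/18*(-21)) = -2391 + (-21*1/16 + 7/6) = -2391 + (-21/16 + 7/6) = -2391 - 7/48 = -114775/48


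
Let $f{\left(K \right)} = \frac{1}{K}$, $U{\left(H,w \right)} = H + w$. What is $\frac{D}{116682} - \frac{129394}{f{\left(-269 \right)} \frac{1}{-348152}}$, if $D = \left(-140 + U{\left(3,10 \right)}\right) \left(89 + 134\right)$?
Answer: $- \frac{1413966686685873025}{116682} \approx -1.2118 \cdot 10^{13}$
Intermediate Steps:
$D = -28321$ ($D = \left(-140 + \left(3 + 10\right)\right) \left(89 + 134\right) = \left(-140 + 13\right) 223 = \left(-127\right) 223 = -28321$)
$\frac{D}{116682} - \frac{129394}{f{\left(-269 \right)} \frac{1}{-348152}} = - \frac{28321}{116682} - \frac{129394}{\frac{1}{-269} \frac{1}{-348152}} = \left(-28321\right) \frac{1}{116682} - \frac{129394}{\left(- \frac{1}{269}\right) \left(- \frac{1}{348152}\right)} = - \frac{28321}{116682} - 129394 \frac{1}{\frac{1}{93652888}} = - \frac{28321}{116682} - 12118121789872 = - \frac{1413966686685873025}{116682}$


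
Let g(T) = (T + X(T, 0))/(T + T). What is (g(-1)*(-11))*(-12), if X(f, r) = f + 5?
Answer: -198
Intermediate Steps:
X(f, r) = 5 + f
g(T) = (5 + 2*T)/(2*T) (g(T) = (T + (5 + T))/(T + T) = (5 + 2*T)/((2*T)) = (5 + 2*T)*(1/(2*T)) = (5 + 2*T)/(2*T))
(g(-1)*(-11))*(-12) = (((5/2 - 1)/(-1))*(-11))*(-12) = (-1*3/2*(-11))*(-12) = -3/2*(-11)*(-12) = (33/2)*(-12) = -198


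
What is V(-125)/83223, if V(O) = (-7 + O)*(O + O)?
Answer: 11000/27741 ≈ 0.39652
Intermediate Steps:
V(O) = 2*O*(-7 + O) (V(O) = (-7 + O)*(2*O) = 2*O*(-7 + O))
V(-125)/83223 = (2*(-125)*(-7 - 125))/83223 = (2*(-125)*(-132))*(1/83223) = 33000*(1/83223) = 11000/27741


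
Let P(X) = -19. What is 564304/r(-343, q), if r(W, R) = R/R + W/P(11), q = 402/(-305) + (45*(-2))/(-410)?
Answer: 5360888/181 ≈ 29618.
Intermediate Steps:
q = -13737/12505 (q = 402*(-1/305) - 90*(-1/410) = -402/305 + 9/41 = -13737/12505 ≈ -1.0985)
r(W, R) = 1 - W/19 (r(W, R) = R/R + W/(-19) = 1 + W*(-1/19) = 1 - W/19)
564304/r(-343, q) = 564304/(1 - 1/19*(-343)) = 564304/(1 + 343/19) = 564304/(362/19) = 564304*(19/362) = 5360888/181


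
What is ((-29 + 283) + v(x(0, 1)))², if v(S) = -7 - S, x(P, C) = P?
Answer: 61009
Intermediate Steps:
((-29 + 283) + v(x(0, 1)))² = ((-29 + 283) + (-7 - 1*0))² = (254 + (-7 + 0))² = (254 - 7)² = 247² = 61009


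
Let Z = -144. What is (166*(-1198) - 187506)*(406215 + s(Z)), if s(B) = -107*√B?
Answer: -156950914410 + 496104216*I ≈ -1.5695e+11 + 4.961e+8*I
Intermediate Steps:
(166*(-1198) - 187506)*(406215 + s(Z)) = (166*(-1198) - 187506)*(406215 - 1284*I) = (-198868 - 187506)*(406215 - 1284*I) = -386374*(406215 - 1284*I) = -156950914410 + 496104216*I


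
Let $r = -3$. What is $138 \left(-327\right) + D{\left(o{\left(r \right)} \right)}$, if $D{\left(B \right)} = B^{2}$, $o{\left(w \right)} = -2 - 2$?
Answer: $-45110$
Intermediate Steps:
$o{\left(w \right)} = -4$
$138 \left(-327\right) + D{\left(o{\left(r \right)} \right)} = 138 \left(-327\right) + \left(-4\right)^{2} = -45126 + 16 = -45110$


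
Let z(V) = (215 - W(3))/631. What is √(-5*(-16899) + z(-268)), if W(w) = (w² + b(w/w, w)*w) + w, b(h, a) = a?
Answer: √33642736109/631 ≈ 290.68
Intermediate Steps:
W(w) = w + 2*w² (W(w) = (w² + w*w) + w = (w² + w²) + w = 2*w² + w = w + 2*w²)
z(V) = 194/631 (z(V) = (215 - 3*(1 + 2*3))/631 = (215 - 3*(1 + 6))*(1/631) = (215 - 3*7)*(1/631) = (215 - 1*21)*(1/631) = (215 - 21)*(1/631) = 194*(1/631) = 194/631)
√(-5*(-16899) + z(-268)) = √(-5*(-16899) + 194/631) = √(84495 + 194/631) = √(53316539/631) = √33642736109/631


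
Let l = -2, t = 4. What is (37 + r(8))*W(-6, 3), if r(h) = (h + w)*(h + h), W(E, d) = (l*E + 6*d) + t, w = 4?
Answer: 7786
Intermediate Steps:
W(E, d) = 4 - 2*E + 6*d (W(E, d) = (-2*E + 6*d) + 4 = 4 - 2*E + 6*d)
r(h) = 2*h*(4 + h) (r(h) = (h + 4)*(h + h) = (4 + h)*(2*h) = 2*h*(4 + h))
(37 + r(8))*W(-6, 3) = (37 + 2*8*(4 + 8))*(4 - 2*(-6) + 6*3) = (37 + 2*8*12)*(4 + 12 + 18) = (37 + 192)*34 = 229*34 = 7786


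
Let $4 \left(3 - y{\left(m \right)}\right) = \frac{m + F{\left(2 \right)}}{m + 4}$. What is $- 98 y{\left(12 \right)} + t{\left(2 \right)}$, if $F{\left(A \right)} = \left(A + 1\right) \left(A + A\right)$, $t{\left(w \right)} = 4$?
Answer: $- \frac{1013}{4} \approx -253.25$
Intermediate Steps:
$F{\left(A \right)} = 2 A \left(1 + A\right)$ ($F{\left(A \right)} = \left(1 + A\right) 2 A = 2 A \left(1 + A\right)$)
$y{\left(m \right)} = 3 - \frac{12 + m}{4 \left(4 + m\right)}$ ($y{\left(m \right)} = 3 - \frac{\left(m + 2 \cdot 2 \left(1 + 2\right)\right) \frac{1}{m + 4}}{4} = 3 - \frac{\left(m + 2 \cdot 2 \cdot 3\right) \frac{1}{4 + m}}{4} = 3 - \frac{\left(m + 12\right) \frac{1}{4 + m}}{4} = 3 - \frac{\left(12 + m\right) \frac{1}{4 + m}}{4} = 3 - \frac{\frac{1}{4 + m} \left(12 + m\right)}{4} = 3 - \frac{12 + m}{4 \left(4 + m\right)}$)
$- 98 y{\left(12 \right)} + t{\left(2 \right)} = - 98 \frac{36 + 11 \cdot 12}{4 \left(4 + 12\right)} + 4 = - 98 \frac{36 + 132}{4 \cdot 16} + 4 = - 98 \cdot \frac{1}{4} \cdot \frac{1}{16} \cdot 168 + 4 = \left(-98\right) \frac{21}{8} + 4 = - \frac{1029}{4} + 4 = - \frac{1013}{4}$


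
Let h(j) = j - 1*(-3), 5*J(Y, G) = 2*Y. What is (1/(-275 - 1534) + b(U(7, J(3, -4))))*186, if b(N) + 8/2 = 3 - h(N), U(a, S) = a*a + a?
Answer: -6729542/603 ≈ -11160.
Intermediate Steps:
J(Y, G) = 2*Y/5 (J(Y, G) = (2*Y)/5 = 2*Y/5)
h(j) = 3 + j (h(j) = j + 3 = 3 + j)
U(a, S) = a + a² (U(a, S) = a² + a = a + a²)
b(N) = -4 - N (b(N) = -4 + (3 - (3 + N)) = -4 + (3 + (-3 - N)) = -4 - N)
(1/(-275 - 1534) + b(U(7, J(3, -4))))*186 = (1/(-275 - 1534) + (-4 - 7*(1 + 7)))*186 = (1/(-1809) + (-4 - 7*8))*186 = (-1/1809 + (-4 - 1*56))*186 = (-1/1809 + (-4 - 56))*186 = (-1/1809 - 60)*186 = -108541/1809*186 = -6729542/603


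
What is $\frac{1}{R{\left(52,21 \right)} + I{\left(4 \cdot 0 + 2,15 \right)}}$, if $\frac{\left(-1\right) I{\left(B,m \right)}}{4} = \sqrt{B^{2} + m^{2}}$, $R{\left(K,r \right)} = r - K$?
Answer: $\frac{31}{2703} - \frac{4 \sqrt{229}}{2703} \approx -0.010925$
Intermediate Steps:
$I{\left(B,m \right)} = - 4 \sqrt{B^{2} + m^{2}}$
$\frac{1}{R{\left(52,21 \right)} + I{\left(4 \cdot 0 + 2,15 \right)}} = \frac{1}{\left(21 - 52\right) - 4 \sqrt{\left(4 \cdot 0 + 2\right)^{2} + 15^{2}}} = \frac{1}{\left(21 - 52\right) - 4 \sqrt{\left(0 + 2\right)^{2} + 225}} = \frac{1}{-31 - 4 \sqrt{2^{2} + 225}} = \frac{1}{-31 - 4 \sqrt{4 + 225}} = \frac{1}{-31 - 4 \sqrt{229}}$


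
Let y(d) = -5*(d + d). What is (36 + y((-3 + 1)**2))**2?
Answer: 16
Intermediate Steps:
y(d) = -10*d
(36 + y((-3 + 1)**2))**2 = (36 - 10*(-3 + 1)**2)**2 = (36 - 10*(-2)**2)**2 = (36 - 10*4)**2 = (36 - 40)**2 = (-4)**2 = 16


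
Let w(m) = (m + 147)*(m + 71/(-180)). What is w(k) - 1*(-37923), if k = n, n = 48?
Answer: 566473/12 ≈ 47206.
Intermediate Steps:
k = 48
w(m) = (147 + m)*(-71/180 + m) (w(m) = (147 + m)*(m + 71*(-1/180)) = (147 + m)*(m - 71/180) = (147 + m)*(-71/180 + m))
w(k) - 1*(-37923) = (-3479/60 + 48² + (26389/180)*48) - 1*(-37923) = (-3479/60 + 2304 + 105556/15) + 37923 = 111397/12 + 37923 = 566473/12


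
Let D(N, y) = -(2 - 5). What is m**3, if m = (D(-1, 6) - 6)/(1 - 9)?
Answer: 27/512 ≈ 0.052734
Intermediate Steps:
D(N, y) = 3 (D(N, y) = -1*(-3) = 3)
m = 3/8 (m = (3 - 6)/(1 - 9) = -3/(-8) = -3*(-1/8) = 3/8 ≈ 0.37500)
m**3 = (3/8)**3 = 27/512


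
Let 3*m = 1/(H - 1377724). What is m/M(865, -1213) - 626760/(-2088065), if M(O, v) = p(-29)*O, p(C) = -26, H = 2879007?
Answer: 1813871447337701/6042953417272590 ≈ 0.30016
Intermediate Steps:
m = 1/4503849 (m = 1/(3*(2879007 - 1377724)) = (1/3)/1501283 = (1/3)*(1/1501283) = 1/4503849 ≈ 2.2203e-7)
M(O, v) = -26*O
m/M(865, -1213) - 626760/(-2088065) = 1/(4503849*((-26*865))) - 626760/(-2088065) = (1/4503849)/(-22490) - 626760*(-1/2088065) = (1/4503849)*(-1/22490) + 125352/417613 = -1/101291564010 + 125352/417613 = 1813871447337701/6042953417272590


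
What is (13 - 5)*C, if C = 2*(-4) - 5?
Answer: -104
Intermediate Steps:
C = -13 (C = -8 - 5 = -13)
(13 - 5)*C = (13 - 5)*(-13) = 8*(-13) = -104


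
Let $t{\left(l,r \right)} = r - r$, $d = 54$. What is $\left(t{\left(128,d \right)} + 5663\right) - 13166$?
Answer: $-7503$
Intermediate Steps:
$t{\left(l,r \right)} = 0$
$\left(t{\left(128,d \right)} + 5663\right) - 13166 = \left(0 + 5663\right) - 13166 = 5663 - 13166 = -7503$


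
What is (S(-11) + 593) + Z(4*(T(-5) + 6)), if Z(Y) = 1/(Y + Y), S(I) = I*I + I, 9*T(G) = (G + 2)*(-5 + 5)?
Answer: 33745/48 ≈ 703.02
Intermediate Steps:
T(G) = 0 (T(G) = ((G + 2)*(-5 + 5))/9 = ((2 + G)*0)/9 = (⅑)*0 = 0)
S(I) = I + I² (S(I) = I² + I = I + I²)
Z(Y) = 1/(2*Y)
(S(-11) + 593) + Z(4*(T(-5) + 6)) = (-11*(1 - 11) + 593) + 1/(2*((4*(0 + 6)))) = (-11*(-10) + 593) + 1/(2*((4*6))) = (110 + 593) + (½)/24 = 703 + (½)*(1/24) = 703 + 1/48 = 33745/48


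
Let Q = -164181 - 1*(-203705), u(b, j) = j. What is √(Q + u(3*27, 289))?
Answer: √39813 ≈ 199.53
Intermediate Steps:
Q = 39524 (Q = -164181 + 203705 = 39524)
√(Q + u(3*27, 289)) = √(39524 + 289) = √39813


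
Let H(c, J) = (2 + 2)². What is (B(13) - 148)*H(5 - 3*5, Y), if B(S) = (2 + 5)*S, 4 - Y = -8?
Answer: -912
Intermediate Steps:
Y = 12 (Y = 4 - 1*(-8) = 4 + 8 = 12)
B(S) = 7*S
H(c, J) = 16 (H(c, J) = 4² = 16)
(B(13) - 148)*H(5 - 3*5, Y) = (7*13 - 148)*16 = (91 - 148)*16 = -57*16 = -912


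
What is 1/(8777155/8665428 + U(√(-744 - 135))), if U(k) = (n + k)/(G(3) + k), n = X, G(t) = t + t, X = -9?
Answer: 8769456419812860/17871441075326701 - 75089642423184*I*√879/17871441075326701 ≈ 0.4907 - 0.12457*I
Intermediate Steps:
G(t) = 2*t
n = -9
U(k) = (-9 + k)/(6 + k) (U(k) = (-9 + k)/(2*3 + k) = (-9 + k)/(6 + k))
1/(8777155/8665428 + U(√(-744 - 135))) = 1/(8777155/8665428 + (-9 + √(-744 - 135))/(6 + √(-744 - 135))) = 1/(8777155*(1/8665428) + (-9 + √(-879))/(6 + √(-879))) = 1/(8777155/8665428 + (-9 + I*√879)/(6 + I*√879))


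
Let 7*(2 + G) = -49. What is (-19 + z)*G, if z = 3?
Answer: 144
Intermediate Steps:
G = -9 (G = -2 + (1/7)*(-49) = -2 - 7 = -9)
(-19 + z)*G = (-19 + 3)*(-9) = -16*(-9) = 144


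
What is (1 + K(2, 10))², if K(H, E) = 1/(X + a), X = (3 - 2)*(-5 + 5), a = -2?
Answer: ¼ ≈ 0.25000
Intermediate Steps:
X = 0 (X = 1*0 = 0)
K(H, E) = -½ (K(H, E) = 1/(0 - 2) = 1/(-2) = -½)
(1 + K(2, 10))² = (1 - ½)² = (½)² = ¼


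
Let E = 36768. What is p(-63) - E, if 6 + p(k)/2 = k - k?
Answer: -36780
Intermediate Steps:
p(k) = -12 (p(k) = -12 + 2*(k - k) = -12 + 2*0 = -12 + 0 = -12)
p(-63) - E = -12 - 1*36768 = -12 - 36768 = -36780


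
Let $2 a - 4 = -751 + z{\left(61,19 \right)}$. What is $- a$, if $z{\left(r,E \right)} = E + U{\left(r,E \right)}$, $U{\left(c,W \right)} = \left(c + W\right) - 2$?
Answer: $325$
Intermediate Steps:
$U{\left(c,W \right)} = -2 + W + c$ ($U{\left(c,W \right)} = \left(W + c\right) - 2 = -2 + W + c$)
$z{\left(r,E \right)} = -2 + r + 2 E$ ($z{\left(r,E \right)} = E + \left(-2 + E + r\right) = -2 + r + 2 E$)
$a = -325$ ($a = 2 + \frac{-751 + \left(-2 + 61 + 2 \cdot 19\right)}{2} = 2 + \frac{-751 + \left(-2 + 61 + 38\right)}{2} = 2 + \frac{-751 + 97}{2} = 2 + \frac{1}{2} \left(-654\right) = 2 - 327 = -325$)
$- a = \left(-1\right) \left(-325\right) = 325$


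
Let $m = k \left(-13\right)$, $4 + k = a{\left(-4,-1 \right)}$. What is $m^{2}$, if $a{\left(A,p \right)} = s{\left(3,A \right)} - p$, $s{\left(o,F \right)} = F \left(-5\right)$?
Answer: $48841$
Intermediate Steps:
$s{\left(o,F \right)} = - 5 F$
$a{\left(A,p \right)} = - p - 5 A$ ($a{\left(A,p \right)} = - 5 A - p = - p - 5 A$)
$k = 17$ ($k = -4 - -21 = -4 + \left(1 + 20\right) = -4 + 21 = 17$)
$m = -221$ ($m = 17 \left(-13\right) = -221$)
$m^{2} = \left(-221\right)^{2} = 48841$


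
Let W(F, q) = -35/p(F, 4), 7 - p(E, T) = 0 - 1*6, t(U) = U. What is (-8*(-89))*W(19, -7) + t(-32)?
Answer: -25336/13 ≈ -1948.9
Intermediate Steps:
p(E, T) = 13 (p(E, T) = 7 - (0 - 1*6) = 7 - (0 - 6) = 7 - 1*(-6) = 7 + 6 = 13)
W(F, q) = -35/13
(-8*(-89))*W(19, -7) + t(-32) = -8*(-89)*(-35/13) - 32 = 712*(-35/13) - 32 = -24920/13 - 32 = -25336/13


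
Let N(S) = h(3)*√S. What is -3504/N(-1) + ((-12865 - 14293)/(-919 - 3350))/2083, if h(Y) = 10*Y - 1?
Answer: 27158/8892327 + 3504*I/29 ≈ 0.0030541 + 120.83*I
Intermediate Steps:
h(Y) = -1 + 10*Y
N(S) = 29*√S (N(S) = (-1 + 10*3)*√S = (-1 + 30)*√S = 29*√S)
-3504/N(-1) + ((-12865 - 14293)/(-919 - 3350))/2083 = -3504*(-I/29) + ((-12865 - 14293)/(-919 - 3350))/2083 = -3504*(-I/29) - 27158/(-4269)*(1/2083) = -(-3504)*I/29 - 27158*(-1/4269)*(1/2083) = 3504*I/29 + (27158/4269)*(1/2083) = 3504*I/29 + 27158/8892327 = 27158/8892327 + 3504*I/29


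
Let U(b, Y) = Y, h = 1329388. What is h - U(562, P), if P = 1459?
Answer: 1327929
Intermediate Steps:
h - U(562, P) = 1329388 - 1*1459 = 1329388 - 1459 = 1327929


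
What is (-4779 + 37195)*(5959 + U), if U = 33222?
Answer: 1270091296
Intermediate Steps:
(-4779 + 37195)*(5959 + U) = (-4779 + 37195)*(5959 + 33222) = 32416*39181 = 1270091296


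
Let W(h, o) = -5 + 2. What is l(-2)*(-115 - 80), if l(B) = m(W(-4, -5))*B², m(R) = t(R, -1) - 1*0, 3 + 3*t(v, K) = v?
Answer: 1560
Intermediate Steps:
W(h, o) = -3
t(v, K) = -1 + v/3
m(R) = -1 + R/3 (m(R) = (-1 + R/3) - 1*0 = (-1 + R/3) + 0 = -1 + R/3)
l(B) = -2*B² (l(B) = (-1 + (⅓)*(-3))*B² = (-1 - 1)*B² = -2*B²)
l(-2)*(-115 - 80) = (-2*(-2)²)*(-115 - 80) = -2*4*(-195) = -8*(-195) = 1560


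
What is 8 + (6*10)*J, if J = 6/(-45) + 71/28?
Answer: 1065/7 ≈ 152.14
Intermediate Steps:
J = 1009/420 (J = 6*(-1/45) + 71*(1/28) = -2/15 + 71/28 = 1009/420 ≈ 2.4024)
8 + (6*10)*J = 8 + (6*10)*(1009/420) = 8 + 60*(1009/420) = 8 + 1009/7 = 1065/7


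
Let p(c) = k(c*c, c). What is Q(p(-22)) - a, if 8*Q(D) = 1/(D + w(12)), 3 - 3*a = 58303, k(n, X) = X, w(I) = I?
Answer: 4663997/240 ≈ 19433.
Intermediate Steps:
a = -58300/3 (a = 1 - ⅓*58303 = 1 - 58303/3 = -58300/3 ≈ -19433.)
p(c) = c
Q(D) = 1/(8*(12 + D)) (Q(D) = 1/(8*(D + 12)) = 1/(8*(12 + D)))
Q(p(-22)) - a = 1/(8*(12 - 22)) - 1*(-58300/3) = (⅛)/(-10) + 58300/3 = (⅛)*(-⅒) + 58300/3 = -1/80 + 58300/3 = 4663997/240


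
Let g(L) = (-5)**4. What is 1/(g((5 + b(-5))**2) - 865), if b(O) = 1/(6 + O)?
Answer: -1/240 ≈ -0.0041667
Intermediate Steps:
g(L) = 625
1/(g((5 + b(-5))**2) - 865) = 1/(625 - 865) = 1/(-240) = -1/240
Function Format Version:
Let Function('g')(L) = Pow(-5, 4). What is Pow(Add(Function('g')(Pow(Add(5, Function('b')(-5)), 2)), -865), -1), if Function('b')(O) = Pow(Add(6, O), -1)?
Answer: Rational(-1, 240) ≈ -0.0041667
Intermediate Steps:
Function('g')(L) = 625
Pow(Add(Function('g')(Pow(Add(5, Function('b')(-5)), 2)), -865), -1) = Pow(Add(625, -865), -1) = Pow(-240, -1) = Rational(-1, 240)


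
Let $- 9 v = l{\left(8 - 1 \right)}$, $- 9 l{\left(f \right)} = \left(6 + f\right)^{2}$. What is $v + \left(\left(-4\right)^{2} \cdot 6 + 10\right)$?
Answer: $\frac{8755}{81} \approx 108.09$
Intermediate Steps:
$l{\left(f \right)} = - \frac{\left(6 + f\right)^{2}}{9}$
$v = \frac{169}{81}$ ($v = - \frac{\left(- \frac{1}{9}\right) \left(6 + \left(8 - 1\right)\right)^{2}}{9} = - \frac{\left(- \frac{1}{9}\right) \left(6 + 7\right)^{2}}{9} = - \frac{\left(- \frac{1}{9}\right) 13^{2}}{9} = - \frac{\left(- \frac{1}{9}\right) 169}{9} = \left(- \frac{1}{9}\right) \left(- \frac{169}{9}\right) = \frac{169}{81} \approx 2.0864$)
$v + \left(\left(-4\right)^{2} \cdot 6 + 10\right) = \frac{169}{81} + \left(\left(-4\right)^{2} \cdot 6 + 10\right) = \frac{169}{81} + \left(16 \cdot 6 + 10\right) = \frac{169}{81} + \left(96 + 10\right) = \frac{169}{81} + 106 = \frac{8755}{81}$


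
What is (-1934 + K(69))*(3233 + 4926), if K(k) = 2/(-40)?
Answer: -315598279/20 ≈ -1.5780e+7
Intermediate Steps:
K(k) = -1/20 (K(k) = 2*(-1/40) = -1/20)
(-1934 + K(69))*(3233 + 4926) = (-1934 - 1/20)*(3233 + 4926) = -38681/20*8159 = -315598279/20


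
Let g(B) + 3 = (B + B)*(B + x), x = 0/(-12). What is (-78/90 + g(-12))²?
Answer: 18164644/225 ≈ 80732.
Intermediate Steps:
x = 0 (x = 0*(-1/12) = 0)
g(B) = -3 + 2*B² (g(B) = -3 + (B + B)*(B + 0) = -3 + (2*B)*B = -3 + 2*B²)
(-78/90 + g(-12))² = (-78/90 + (-3 + 2*(-12)²))² = (-78*1/90 + (-3 + 2*144))² = (-13/15 + (-3 + 288))² = (-13/15 + 285)² = (4262/15)² = 18164644/225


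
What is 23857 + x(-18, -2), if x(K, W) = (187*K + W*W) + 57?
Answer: 20552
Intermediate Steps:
x(K, W) = 57 + W**2 + 187*K (x(K, W) = (187*K + W**2) + 57 = (W**2 + 187*K) + 57 = 57 + W**2 + 187*K)
23857 + x(-18, -2) = 23857 + (57 + (-2)**2 + 187*(-18)) = 23857 + (57 + 4 - 3366) = 23857 - 3305 = 20552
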